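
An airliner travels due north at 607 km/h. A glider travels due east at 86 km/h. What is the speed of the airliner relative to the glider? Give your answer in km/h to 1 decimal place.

613.1 km/h

Taking east as x and north as y: airliner velocity = (0.000, 607.000) km/h; glider velocity = (86.000, 0.000) km/h.
Velocity of airliner relative to glider = (0.000, 607.000) − (86.000, 0.000) = (-86.000, 607.000) km/h.
Magnitude = |(-86.000, 607.000)| = 613.062 km/h.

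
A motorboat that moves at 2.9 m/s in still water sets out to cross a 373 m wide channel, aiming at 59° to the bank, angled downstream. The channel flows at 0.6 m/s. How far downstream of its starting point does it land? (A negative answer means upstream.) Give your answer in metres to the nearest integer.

Perpendicular speed = 2.486 m/s; crossing time = 373 / 2.486 = 150.053 s.
Net downstream speed = 2.094 m/s.
Drift = 2.094 × 150.053 = 314.153 m (downstream).

314 m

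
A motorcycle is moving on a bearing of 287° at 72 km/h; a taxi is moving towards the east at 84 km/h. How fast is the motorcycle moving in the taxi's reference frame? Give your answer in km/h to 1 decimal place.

154.3 km/h

Taking east as x and north as y: motorcycle velocity = (-68.854, 21.051) km/h; taxi velocity = (84.000, 0.000) km/h.
Velocity of motorcycle relative to taxi = (-68.854, 21.051) − (84.000, 0.000) = (-152.854, 21.051) km/h.
Magnitude = |(-152.854, 21.051)| = 154.297 km/h.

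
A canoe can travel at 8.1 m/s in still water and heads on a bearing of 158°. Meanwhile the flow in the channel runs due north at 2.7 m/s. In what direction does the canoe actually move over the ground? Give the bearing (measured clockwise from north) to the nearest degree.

148°

Taking east as x and north as y: velocity relative to the water = (3.034, -7.510) m/s; the water relative to ground = (0.000, 2.700) m/s.
Velocity relative to ground = (3.034, -7.510) + (0.000, 2.700) = (3.034, -4.810) m/s.
Bearing = atan2(3.03, -4.81) = 147.76° clockwise from north.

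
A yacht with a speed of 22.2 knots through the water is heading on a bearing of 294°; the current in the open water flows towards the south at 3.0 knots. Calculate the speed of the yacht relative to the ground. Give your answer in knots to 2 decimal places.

21.16 knots

Taking east as x and north as y: velocity relative to the water = (-20.281, 9.030) knots; the water relative to ground = (0.000, -3.000) knots.
Velocity relative to ground = (-20.281, 9.030) + (0.000, -3.000) = (-20.281, 6.030) knots.
Speed = |(-20.281, 6.030)| = 21.158 knots.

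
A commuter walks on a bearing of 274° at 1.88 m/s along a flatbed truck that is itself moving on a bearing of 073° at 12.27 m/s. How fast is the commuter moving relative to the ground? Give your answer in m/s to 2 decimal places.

Taking east as x and north as y: flatbed truck velocity = (11.734, 3.587) m/s; commuter velocity relative to flatbed truck = (-1.875, 0.131) m/s.
Velocity relative to ground = (11.734, 3.587) + (-1.875, 0.131) = (9.858, 3.719) m/s.
Speed = |(9.858, 3.719)| = 10.536 m/s.

10.54 m/s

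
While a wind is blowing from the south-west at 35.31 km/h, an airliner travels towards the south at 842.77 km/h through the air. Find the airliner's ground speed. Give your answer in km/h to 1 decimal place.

818.2 km/h

Taking east as x and north as y: velocity relative to the air = (0.000, -842.770) km/h; the air relative to ground = (24.968, 24.968) km/h.
Velocity relative to ground = (0.000, -842.770) + (24.968, 24.968) = (24.968, -817.802) km/h.
Speed = |(24.968, -817.802)| = 818.183 km/h.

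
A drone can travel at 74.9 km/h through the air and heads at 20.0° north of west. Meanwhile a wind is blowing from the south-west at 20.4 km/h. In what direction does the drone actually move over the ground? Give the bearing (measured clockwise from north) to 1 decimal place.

Taking east as x and north as y: velocity relative to the air = (-70.383, 25.617) km/h; the air relative to ground = (14.425, 14.425) km/h.
Velocity relative to ground = (-70.383, 25.617) + (14.425, 14.425) = (-55.958, 40.042) km/h.
Bearing = atan2(-55.96, 40.04) = 305.59° clockwise from north.

305.6°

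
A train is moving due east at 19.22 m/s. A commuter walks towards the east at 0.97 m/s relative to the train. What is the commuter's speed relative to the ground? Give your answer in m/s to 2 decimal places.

Taking east as x and north as y: train velocity = (19.220, 0.000) m/s; commuter velocity relative to train = (0.970, 0.000) m/s.
Velocity relative to ground = (19.220, 0.000) + (0.970, 0.000) = (20.190, 0.000) m/s.
Speed = |(20.190, 0.000)| = 20.190 m/s.

20.19 m/s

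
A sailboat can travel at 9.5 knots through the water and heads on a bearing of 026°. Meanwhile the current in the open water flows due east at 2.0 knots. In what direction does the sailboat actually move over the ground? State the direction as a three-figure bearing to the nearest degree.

036°

Taking east as x and north as y: velocity relative to the water = (4.165, 8.539) knots; the water relative to ground = (2.000, 0.000) knots.
Velocity relative to ground = (4.165, 8.539) + (2.000, 0.000) = (6.165, 8.539) knots.
Bearing = atan2(6.16, 8.54) = 35.83° clockwise from north.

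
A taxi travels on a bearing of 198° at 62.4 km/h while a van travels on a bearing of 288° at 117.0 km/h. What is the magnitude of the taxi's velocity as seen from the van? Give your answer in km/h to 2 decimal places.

132.60 km/h

Taking east as x and north as y: taxi velocity = (-19.283, -59.346) km/h; van velocity = (-111.274, 36.155) km/h.
Velocity of taxi relative to van = (-19.283, -59.346) − (-111.274, 36.155) = (91.991, -95.501) km/h.
Magnitude = |(91.991, -95.501)| = 132.600 km/h.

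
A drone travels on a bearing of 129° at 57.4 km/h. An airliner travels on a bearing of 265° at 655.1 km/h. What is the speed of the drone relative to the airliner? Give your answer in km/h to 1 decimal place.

697.5 km/h

Taking east as x and north as y: drone velocity = (44.608, -36.123) km/h; airliner velocity = (-652.607, -57.096) km/h.
Velocity of drone relative to airliner = (44.608, -36.123) − (-652.607, -57.096) = (697.215, 20.973) km/h.
Magnitude = |(697.215, 20.973)| = 697.531 km/h.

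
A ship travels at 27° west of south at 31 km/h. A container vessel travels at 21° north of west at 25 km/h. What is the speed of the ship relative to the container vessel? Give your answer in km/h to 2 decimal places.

Taking east as x and north as y: ship velocity = (-14.074, -27.621) km/h; container vessel velocity = (-23.340, 8.959) km/h.
Velocity of ship relative to container vessel = (-14.074, -27.621) − (-23.340, 8.959) = (9.266, -36.580) km/h.
Magnitude = |(9.266, -36.580)| = 37.736 km/h.

37.74 km/h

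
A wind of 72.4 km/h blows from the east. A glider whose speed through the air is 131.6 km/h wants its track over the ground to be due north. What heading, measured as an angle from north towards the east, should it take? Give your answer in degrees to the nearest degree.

33°

The wind pushes perpendicular to the desired track; the heading must have a component into the wind equal to 72.4 km/h: 131.6 sin θ = 72.4.
sin θ = 0.5502, so θ = 33.377°.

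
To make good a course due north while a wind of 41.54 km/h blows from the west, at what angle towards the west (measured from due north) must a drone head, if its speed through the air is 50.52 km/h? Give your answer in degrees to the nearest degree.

55°

The wind pushes perpendicular to the desired track; the heading must have a component into the wind equal to 41.54 km/h: 50.52 sin θ = 41.54.
sin θ = 0.8222, so θ = 55.311°.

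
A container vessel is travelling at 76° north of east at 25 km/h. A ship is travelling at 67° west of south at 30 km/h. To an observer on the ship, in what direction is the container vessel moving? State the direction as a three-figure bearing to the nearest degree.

043°

Taking east as x and north as y: container vessel velocity = (6.048, 24.257) km/h; ship velocity = (-27.615, -11.722) km/h.
Velocity of container vessel relative to ship = (6.048, 24.257) − (-27.615, -11.722) = (33.663, 35.979) km/h.
Bearing = atan2(33.66, 35.98) = 43.10° clockwise from north.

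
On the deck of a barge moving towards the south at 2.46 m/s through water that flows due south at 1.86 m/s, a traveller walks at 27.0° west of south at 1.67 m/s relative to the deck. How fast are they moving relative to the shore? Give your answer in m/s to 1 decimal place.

In east/north components (m/s): traveller relative to barge = (-0.758, -1.488); barge relative to water = (0.000, -2.460); water relative to ground = (0.000, -1.860).
Sum = (-0.758, -5.808) m/s.
Speed = |(-0.758, -5.808)| = 5.857 m/s.

5.9 m/s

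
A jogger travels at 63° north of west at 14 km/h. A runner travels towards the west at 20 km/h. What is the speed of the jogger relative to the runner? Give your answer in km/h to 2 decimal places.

18.49 km/h

Taking east as x and north as y: jogger velocity = (-6.356, 12.474) km/h; runner velocity = (-20.000, 0.000) km/h.
Velocity of jogger relative to runner = (-6.356, 12.474) − (-20.000, 0.000) = (13.644, 12.474) km/h.
Magnitude = |(13.644, 12.474)| = 18.487 km/h.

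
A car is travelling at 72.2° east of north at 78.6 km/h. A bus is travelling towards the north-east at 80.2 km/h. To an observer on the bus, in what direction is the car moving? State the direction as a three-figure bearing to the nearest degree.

151°

Taking east as x and north as y: car velocity = (74.837, 24.028) km/h; bus velocity = (56.710, 56.710) km/h.
Velocity of car relative to bus = (74.837, 24.028) − (56.710, 56.710) = (18.127, -32.682) km/h.
Bearing = atan2(18.13, -32.68) = 150.98° clockwise from north.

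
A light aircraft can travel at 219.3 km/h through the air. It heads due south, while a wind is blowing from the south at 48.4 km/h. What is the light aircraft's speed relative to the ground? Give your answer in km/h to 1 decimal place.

Taking east as x and north as y: velocity relative to the air = (0.000, -219.300) km/h; the air relative to ground = (0.000, 48.400) km/h.
Velocity relative to ground = (0.000, -219.300) + (0.000, 48.400) = (0.000, -170.900) km/h.
Speed = |(0.000, -170.900)| = 170.900 km/h.

170.9 km/h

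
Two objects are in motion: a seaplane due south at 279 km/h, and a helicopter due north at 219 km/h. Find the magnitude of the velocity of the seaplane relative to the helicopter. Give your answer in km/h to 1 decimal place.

498.0 km/h

Taking east as x and north as y: seaplane velocity = (0.000, -279.000) km/h; helicopter velocity = (0.000, 219.000) km/h.
Velocity of seaplane relative to helicopter = (0.000, -279.000) − (0.000, 219.000) = (0.000, -498.000) km/h.
Magnitude = |(0.000, -498.000)| = 498.000 km/h.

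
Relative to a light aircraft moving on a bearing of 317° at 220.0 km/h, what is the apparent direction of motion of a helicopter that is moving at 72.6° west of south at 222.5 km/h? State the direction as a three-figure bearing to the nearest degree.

195°

Taking east as x and north as y: helicopter velocity = (-212.318, -66.537) km/h; light aircraft velocity = (-150.040, 160.898) km/h.
Velocity of helicopter relative to light aircraft = (-212.318, -66.537) − (-150.040, 160.898) = (-62.279, -227.434) km/h.
Bearing = atan2(-62.28, -227.43) = 195.31° clockwise from north.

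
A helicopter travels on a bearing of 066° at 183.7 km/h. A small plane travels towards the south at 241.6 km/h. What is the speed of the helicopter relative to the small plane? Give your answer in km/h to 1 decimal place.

358.1 km/h

Taking east as x and north as y: helicopter velocity = (167.818, 74.718) km/h; small plane velocity = (0.000, -241.600) km/h.
Velocity of helicopter relative to small plane = (167.818, 74.718) − (0.000, -241.600) = (167.818, 316.318) km/h.
Magnitude = |(167.818, 316.318)| = 358.078 km/h.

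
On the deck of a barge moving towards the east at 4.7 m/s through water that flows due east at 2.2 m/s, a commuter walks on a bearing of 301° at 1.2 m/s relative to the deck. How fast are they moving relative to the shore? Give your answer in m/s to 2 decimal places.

5.90 m/s

In east/north components (m/s): commuter relative to barge = (-1.029, 0.618); barge relative to water = (4.700, 0.000); water relative to ground = (2.200, 0.000).
Sum = (5.871, 0.618) m/s.
Speed = |(5.871, 0.618)| = 5.904 m/s.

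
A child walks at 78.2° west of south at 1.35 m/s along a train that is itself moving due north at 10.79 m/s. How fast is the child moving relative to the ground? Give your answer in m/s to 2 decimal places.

Taking east as x and north as y: train velocity = (0.000, 10.790) m/s; child velocity relative to train = (-1.321, -0.276) m/s.
Velocity relative to ground = (0.000, 10.790) + (-1.321, -0.276) = (-1.321, 10.514) m/s.
Speed = |(-1.321, 10.514)| = 10.597 m/s.

10.60 m/s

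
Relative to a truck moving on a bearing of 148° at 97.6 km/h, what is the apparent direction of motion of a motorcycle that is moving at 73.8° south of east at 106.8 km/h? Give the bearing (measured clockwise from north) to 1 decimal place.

Taking east as x and north as y: motorcycle velocity = (29.796, -102.559) km/h; truck velocity = (51.720, -82.769) km/h.
Velocity of motorcycle relative to truck = (29.796, -102.559) − (51.720, -82.769) = (-21.924, -19.790) km/h.
Bearing = atan2(-21.92, -19.79) = 227.93° clockwise from north.

227.9°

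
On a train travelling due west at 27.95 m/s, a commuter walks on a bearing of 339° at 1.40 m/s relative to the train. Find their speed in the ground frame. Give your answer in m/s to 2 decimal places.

Taking east as x and north as y: train velocity = (-27.950, 0.000) m/s; commuter velocity relative to train = (-0.502, 1.307) m/s.
Velocity relative to ground = (-27.950, 0.000) + (-0.502, 1.307) = (-28.452, 1.307) m/s.
Speed = |(-28.452, 1.307)| = 28.482 m/s.

28.48 m/s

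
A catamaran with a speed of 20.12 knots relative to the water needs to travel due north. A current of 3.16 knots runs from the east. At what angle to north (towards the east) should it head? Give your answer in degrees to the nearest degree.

9°

The current pushes perpendicular to the desired track; the heading must have a component into the current equal to 3.16 knots: 20.12 sin θ = 3.16.
sin θ = 0.1571, so θ = 9.036°.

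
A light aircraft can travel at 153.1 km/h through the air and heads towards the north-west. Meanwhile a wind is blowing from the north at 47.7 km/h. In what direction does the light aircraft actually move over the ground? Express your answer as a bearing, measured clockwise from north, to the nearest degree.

Taking east as x and north as y: velocity relative to the air = (-108.258, 108.258) km/h; the air relative to ground = (0.000, -47.700) km/h.
Velocity relative to ground = (-108.258, 108.258) + (0.000, -47.700) = (-108.258, 60.558) km/h.
Bearing = atan2(-108.26, 60.56) = 299.22° clockwise from north.

299°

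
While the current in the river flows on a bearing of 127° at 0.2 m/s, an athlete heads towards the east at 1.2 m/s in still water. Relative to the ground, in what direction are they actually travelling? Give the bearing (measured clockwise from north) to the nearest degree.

095°

Taking east as x and north as y: velocity relative to the water = (1.200, 0.000) m/s; the water relative to ground = (0.160, -0.120) m/s.
Velocity relative to ground = (1.200, 0.000) + (0.160, -0.120) = (1.360, -0.120) m/s.
Bearing = atan2(1.36, -0.12) = 95.06° clockwise from north.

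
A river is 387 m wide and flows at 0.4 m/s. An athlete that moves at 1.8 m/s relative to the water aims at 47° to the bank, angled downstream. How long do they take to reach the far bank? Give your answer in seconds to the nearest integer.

294 s

The component of the athlete's velocity perpendicular to the bank is 1.8 × sin 47° = 1.316 m/s.
The current is parallel to the bank, so it does not affect the crossing time.
Time = 387 / 1.316 = 293.975 s.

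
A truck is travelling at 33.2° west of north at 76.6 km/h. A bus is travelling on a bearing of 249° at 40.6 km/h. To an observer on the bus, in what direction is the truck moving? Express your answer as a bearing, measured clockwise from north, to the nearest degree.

Taking east as x and north as y: truck velocity = (-41.943, 64.096) km/h; bus velocity = (-37.903, -14.550) km/h.
Velocity of truck relative to bus = (-41.943, 64.096) − (-37.903, -14.550) = (-4.040, 78.646) km/h.
Bearing = atan2(-4.04, 78.65) = 357.06° clockwise from north.

357°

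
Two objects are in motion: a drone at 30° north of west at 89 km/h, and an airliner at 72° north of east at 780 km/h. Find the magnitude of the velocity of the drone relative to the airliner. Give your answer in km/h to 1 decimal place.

766.5 km/h

Taking east as x and north as y: drone velocity = (-77.076, 44.500) km/h; airliner velocity = (241.033, 741.824) km/h.
Velocity of drone relative to airliner = (-77.076, 44.500) − (241.033, 741.824) = (-318.110, -697.324) km/h.
Magnitude = |(-318.110, -697.324)| = 766.456 km/h.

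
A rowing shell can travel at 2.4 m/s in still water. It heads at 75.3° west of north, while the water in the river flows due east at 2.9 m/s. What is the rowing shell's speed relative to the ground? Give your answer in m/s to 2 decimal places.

0.84 m/s

Taking east as x and north as y: velocity relative to the water = (-2.321, 0.609) m/s; the water relative to ground = (2.900, 0.000) m/s.
Velocity relative to ground = (-2.321, 0.609) + (2.900, 0.000) = (0.579, 0.609) m/s.
Speed = |(0.579, 0.609)| = 0.840 m/s.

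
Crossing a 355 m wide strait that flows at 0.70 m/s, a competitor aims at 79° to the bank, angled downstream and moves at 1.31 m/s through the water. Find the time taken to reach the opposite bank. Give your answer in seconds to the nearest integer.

276 s

The component of the competitor's velocity perpendicular to the bank is 1.31 × sin 79° = 1.286 m/s.
Only the cross-stream component determines the crossing time; the current contributes nothing perpendicular to the bank.
Time = 355 / 1.286 = 276.064 s.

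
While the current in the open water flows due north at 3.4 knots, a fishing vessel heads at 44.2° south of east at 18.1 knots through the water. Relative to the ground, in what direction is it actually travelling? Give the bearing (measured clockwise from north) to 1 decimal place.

125.4°

Taking east as x and north as y: velocity relative to the water = (12.976, -12.619) knots; the water relative to ground = (0.000, 3.400) knots.
Velocity relative to ground = (12.976, -12.619) + (0.000, 3.400) = (12.976, -9.219) knots.
Bearing = atan2(12.98, -9.22) = 125.39° clockwise from north.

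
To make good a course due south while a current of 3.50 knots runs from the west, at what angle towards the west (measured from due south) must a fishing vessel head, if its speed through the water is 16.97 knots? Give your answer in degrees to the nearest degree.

12°

The current pushes perpendicular to the desired track; the heading must have a component into the current equal to 3.50 knots: 16.97 sin θ = 3.50.
sin θ = 0.2062, so θ = 11.902°.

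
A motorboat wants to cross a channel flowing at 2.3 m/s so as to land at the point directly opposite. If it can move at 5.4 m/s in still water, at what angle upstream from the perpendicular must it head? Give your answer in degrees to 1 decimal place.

25.2°

To cancel the current, the upstream component of the motorboat's velocity must equal the flow: 5.4 sin θ = 2.3.
sin θ = 2.3 / 5.4 = 0.4259.
θ = arcsin(0.4259) = 25.209°.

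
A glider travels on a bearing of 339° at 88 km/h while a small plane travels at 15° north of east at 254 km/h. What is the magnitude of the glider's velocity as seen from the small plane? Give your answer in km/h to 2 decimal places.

277.37 km/h

Taking east as x and north as y: glider velocity = (-31.536, 82.155) km/h; small plane velocity = (245.345, 65.740) km/h.
Velocity of glider relative to small plane = (-31.536, 82.155) − (245.345, 65.740) = (-276.882, 16.415) km/h.
Magnitude = |(-276.882, 16.415)| = 277.368 km/h.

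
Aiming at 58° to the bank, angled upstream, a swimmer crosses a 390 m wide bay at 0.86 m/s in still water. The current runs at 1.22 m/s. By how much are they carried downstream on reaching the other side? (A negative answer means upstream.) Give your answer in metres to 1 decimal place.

Perpendicular speed = 0.729 m/s; crossing time = 390 / 0.729 = 534.744 s.
Net downstream speed = 0.764 m/s.
Drift = 0.764 × 534.744 = 408.688 m (downstream).

408.7 m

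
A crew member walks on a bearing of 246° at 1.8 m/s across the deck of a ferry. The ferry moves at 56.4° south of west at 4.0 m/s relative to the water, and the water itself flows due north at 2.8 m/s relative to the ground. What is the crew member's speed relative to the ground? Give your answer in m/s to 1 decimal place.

In east/north components (m/s): crew member relative to ferry = (-1.644, -0.732); ferry relative to water = (-2.214, -3.332); water relative to ground = (0.000, 2.800).
Sum = (-3.858, -1.264) m/s.
Speed = |(-3.858, -1.264)| = 4.060 m/s.

4.1 m/s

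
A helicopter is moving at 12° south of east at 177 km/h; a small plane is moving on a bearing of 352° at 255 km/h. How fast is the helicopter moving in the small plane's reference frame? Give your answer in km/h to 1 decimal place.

Taking east as x and north as y: helicopter velocity = (173.132, -36.800) km/h; small plane velocity = (-35.489, 252.518) km/h.
Velocity of helicopter relative to small plane = (173.132, -36.800) − (-35.489, 252.518) = (208.621, -289.319) km/h.
Magnitude = |(208.621, -289.319)| = 356.691 km/h.

356.7 km/h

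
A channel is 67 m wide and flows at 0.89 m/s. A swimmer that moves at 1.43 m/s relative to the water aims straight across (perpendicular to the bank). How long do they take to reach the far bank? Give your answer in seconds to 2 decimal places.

46.85 s

The component of the swimmer's velocity perpendicular to the bank is 1.43 m/s.
Only the cross-stream component determines the crossing time; the current contributes nothing perpendicular to the bank.
Time = 67 / 1.430 = 46.853 s.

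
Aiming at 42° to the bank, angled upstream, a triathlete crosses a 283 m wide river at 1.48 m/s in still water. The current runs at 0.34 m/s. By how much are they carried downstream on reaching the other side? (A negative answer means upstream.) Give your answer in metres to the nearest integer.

-217 m

Perpendicular speed = 0.990 m/s; crossing time = 283 / 0.990 = 285.768 s.
Net downstream speed = -0.760 m/s.
Drift = -0.760 × 285.768 = -217.142 m (upstream).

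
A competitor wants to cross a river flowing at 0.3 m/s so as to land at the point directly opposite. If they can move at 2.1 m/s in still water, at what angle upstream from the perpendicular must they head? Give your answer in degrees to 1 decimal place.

To cancel the current, the upstream component of the competitor's velocity must equal the flow: 2.1 sin θ = 0.3.
sin θ = 0.3 / 2.1 = 0.1429.
θ = arcsin(0.1429) = 8.213°.

8.2°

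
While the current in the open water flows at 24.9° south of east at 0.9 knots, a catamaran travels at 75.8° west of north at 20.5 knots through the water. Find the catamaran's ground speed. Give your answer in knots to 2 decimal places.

Taking east as x and north as y: velocity relative to the water = (-19.874, 5.029) knots; the water relative to ground = (0.816, -0.379) knots.
Velocity relative to ground = (-19.874, 5.029) + (0.816, -0.379) = (-19.057, 4.650) knots.
Speed = |(-19.057, 4.650)| = 19.616 knots.

19.62 knots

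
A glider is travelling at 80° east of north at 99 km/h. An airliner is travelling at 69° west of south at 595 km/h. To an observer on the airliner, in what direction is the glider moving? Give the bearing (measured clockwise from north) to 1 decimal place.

Taking east as x and north as y: glider velocity = (97.496, 17.191) km/h; airliner velocity = (-555.480, -213.229) km/h.
Velocity of glider relative to airliner = (97.496, 17.191) − (-555.480, -213.229) = (652.976, 230.420) km/h.
Bearing = atan2(652.98, 230.42) = 70.56° clockwise from north.

070.6°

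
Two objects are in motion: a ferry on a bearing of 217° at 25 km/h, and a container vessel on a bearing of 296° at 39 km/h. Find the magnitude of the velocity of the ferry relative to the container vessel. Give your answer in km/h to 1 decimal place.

42.1 km/h

Taking east as x and north as y: ferry velocity = (-15.045, -19.966) km/h; container vessel velocity = (-35.053, 17.096) km/h.
Velocity of ferry relative to container vessel = (-15.045, -19.966) − (-35.053, 17.096) = (20.008, -37.062) km/h.
Magnitude = |(20.008, -37.062)| = 42.118 km/h.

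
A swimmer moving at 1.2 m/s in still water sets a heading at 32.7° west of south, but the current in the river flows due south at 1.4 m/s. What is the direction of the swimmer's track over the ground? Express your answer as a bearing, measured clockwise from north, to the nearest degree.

Taking east as x and north as y: velocity relative to the water = (-0.648, -1.010) m/s; the water relative to ground = (0.000, -1.400) m/s.
Velocity relative to ground = (-0.648, -1.010) + (0.000, -1.400) = (-0.648, -2.410) m/s.
Bearing = atan2(-0.65, -2.41) = 195.06° clockwise from north.

195°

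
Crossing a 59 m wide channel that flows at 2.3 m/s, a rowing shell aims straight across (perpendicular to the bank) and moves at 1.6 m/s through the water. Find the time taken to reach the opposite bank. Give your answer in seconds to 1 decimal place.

36.9 s

The component of the rowing shell's velocity perpendicular to the bank is 1.6 m/s.
Only the cross-stream component determines the crossing time; the current contributes nothing perpendicular to the bank.
Time = 59 / 1.600 = 36.875 s.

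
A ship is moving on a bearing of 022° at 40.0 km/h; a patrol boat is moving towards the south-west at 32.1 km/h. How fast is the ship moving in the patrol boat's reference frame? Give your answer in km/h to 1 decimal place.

70.7 km/h

Taking east as x and north as y: ship velocity = (14.984, 37.087) km/h; patrol boat velocity = (-22.698, -22.698) km/h.
Velocity of ship relative to patrol boat = (14.984, 37.087) − (-22.698, -22.698) = (37.682, 59.785) km/h.
Magnitude = |(37.682, 59.785)| = 70.670 km/h.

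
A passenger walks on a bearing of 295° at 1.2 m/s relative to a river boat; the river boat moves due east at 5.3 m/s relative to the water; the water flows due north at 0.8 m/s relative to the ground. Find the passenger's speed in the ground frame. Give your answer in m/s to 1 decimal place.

4.4 m/s

In east/north components (m/s): passenger relative to river boat = (-1.088, 0.507); river boat relative to water = (5.300, 0.000); water relative to ground = (0.000, 0.800).
Sum = (4.212, 1.307) m/s.
Speed = |(4.212, 1.307)| = 4.411 m/s.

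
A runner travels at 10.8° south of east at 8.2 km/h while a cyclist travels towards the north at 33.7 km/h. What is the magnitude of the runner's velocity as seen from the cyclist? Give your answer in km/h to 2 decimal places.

Taking east as x and north as y: runner velocity = (8.055, -1.537) km/h; cyclist velocity = (0.000, 33.700) km/h.
Velocity of runner relative to cyclist = (8.055, -1.537) − (0.000, 33.700) = (8.055, -35.237) km/h.
Magnitude = |(8.055, -35.237)| = 36.145 km/h.

36.15 km/h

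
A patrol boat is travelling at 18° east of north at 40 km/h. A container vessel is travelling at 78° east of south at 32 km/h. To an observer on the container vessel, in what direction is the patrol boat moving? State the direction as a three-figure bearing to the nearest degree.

337°

Taking east as x and north as y: patrol boat velocity = (12.361, 38.042) km/h; container vessel velocity = (31.301, -6.653) km/h.
Velocity of patrol boat relative to container vessel = (12.361, 38.042) − (31.301, -6.653) = (-18.940, 44.695) km/h.
Bearing = atan2(-18.94, 44.70) = 337.03° clockwise from north.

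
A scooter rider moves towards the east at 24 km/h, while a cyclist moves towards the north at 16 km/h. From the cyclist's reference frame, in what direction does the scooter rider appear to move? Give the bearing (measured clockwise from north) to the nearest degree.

Taking east as x and north as y: scooter rider velocity = (24.000, 0.000) km/h; cyclist velocity = (0.000, 16.000) km/h.
Velocity of scooter rider relative to cyclist = (24.000, 0.000) − (0.000, 16.000) = (24.000, -16.000) km/h.
Bearing = atan2(24.00, -16.00) = 123.69° clockwise from north.

124°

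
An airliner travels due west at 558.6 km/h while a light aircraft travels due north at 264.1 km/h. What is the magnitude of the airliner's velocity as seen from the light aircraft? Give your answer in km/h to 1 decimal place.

Taking east as x and north as y: airliner velocity = (-558.600, 0.000) km/h; light aircraft velocity = (0.000, 264.100) km/h.
Velocity of airliner relative to light aircraft = (-558.600, 0.000) − (0.000, 264.100) = (-558.600, -264.100) km/h.
Magnitude = |(-558.600, -264.100)| = 617.886 km/h.

617.9 km/h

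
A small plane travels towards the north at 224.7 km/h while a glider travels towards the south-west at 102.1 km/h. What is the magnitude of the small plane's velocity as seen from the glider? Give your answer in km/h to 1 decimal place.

Taking east as x and north as y: small plane velocity = (0.000, 224.700) km/h; glider velocity = (-72.196, -72.196) km/h.
Velocity of small plane relative to glider = (0.000, 224.700) − (-72.196, -72.196) = (72.196, 296.896) km/h.
Magnitude = |(72.196, 296.896)| = 305.547 km/h.

305.5 km/h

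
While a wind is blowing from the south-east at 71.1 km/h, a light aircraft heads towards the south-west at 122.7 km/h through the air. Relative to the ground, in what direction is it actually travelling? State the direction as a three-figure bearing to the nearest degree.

Taking east as x and north as y: velocity relative to the air = (-86.762, -86.762) km/h; the air relative to ground = (-50.275, 50.275) km/h.
Velocity relative to ground = (-86.762, -86.762) + (-50.275, 50.275) = (-137.037, -36.487) km/h.
Bearing = atan2(-137.04, -36.49) = 255.09° clockwise from north.

255°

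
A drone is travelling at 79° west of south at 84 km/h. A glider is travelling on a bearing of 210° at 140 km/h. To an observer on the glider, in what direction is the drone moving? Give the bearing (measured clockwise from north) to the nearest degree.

353°

Taking east as x and north as y: drone velocity = (-82.457, -16.028) km/h; glider velocity = (-70.000, -121.244) km/h.
Velocity of drone relative to glider = (-82.457, -16.028) − (-70.000, -121.244) = (-12.457, 105.216) km/h.
Bearing = atan2(-12.46, 105.22) = 353.25° clockwise from north.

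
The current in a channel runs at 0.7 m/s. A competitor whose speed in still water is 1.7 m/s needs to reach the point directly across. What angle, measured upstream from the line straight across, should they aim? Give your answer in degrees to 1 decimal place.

To cancel the current, the upstream component of the competitor's velocity must equal the flow: 1.7 sin θ = 0.7.
sin θ = 0.7 / 1.7 = 0.4118.
θ = arcsin(0.4118) = 24.316°.

24.3°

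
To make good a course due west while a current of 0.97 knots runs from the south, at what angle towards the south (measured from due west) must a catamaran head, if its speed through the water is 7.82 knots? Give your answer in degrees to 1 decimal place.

The current pushes perpendicular to the desired track; the heading must have a component into the current equal to 0.97 knots: 7.82 sin θ = 0.97.
sin θ = 0.1240, so θ = 7.125°.

7.1°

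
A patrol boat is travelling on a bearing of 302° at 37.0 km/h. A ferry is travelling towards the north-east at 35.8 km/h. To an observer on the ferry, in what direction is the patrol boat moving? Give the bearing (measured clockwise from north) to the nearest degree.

Taking east as x and north as y: patrol boat velocity = (-31.378, 19.607) km/h; ferry velocity = (25.314, 25.314) km/h.
Velocity of patrol boat relative to ferry = (-31.378, 19.607) − (25.314, 25.314) = (-56.692, -5.707) km/h.
Bearing = atan2(-56.69, -5.71) = 264.25° clockwise from north.

264°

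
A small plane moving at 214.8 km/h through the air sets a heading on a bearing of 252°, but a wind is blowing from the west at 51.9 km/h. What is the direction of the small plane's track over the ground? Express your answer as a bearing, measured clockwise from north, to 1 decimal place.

Taking east as x and north as y: velocity relative to the air = (-204.287, -66.377) km/h; the air relative to ground = (51.900, 0.000) km/h.
Velocity relative to ground = (-204.287, -66.377) + (51.900, 0.000) = (-152.387, -66.377) km/h.
Bearing = atan2(-152.39, -66.38) = 246.46° clockwise from north.

246.5°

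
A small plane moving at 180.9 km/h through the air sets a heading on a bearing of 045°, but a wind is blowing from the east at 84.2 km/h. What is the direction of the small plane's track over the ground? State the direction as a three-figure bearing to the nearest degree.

Taking east as x and north as y: velocity relative to the air = (127.916, 127.916) km/h; the air relative to ground = (-84.200, 0.000) km/h.
Velocity relative to ground = (127.916, 127.916) + (-84.200, 0.000) = (43.716, 127.916) km/h.
Bearing = atan2(43.72, 127.92) = 18.87° clockwise from north.

019°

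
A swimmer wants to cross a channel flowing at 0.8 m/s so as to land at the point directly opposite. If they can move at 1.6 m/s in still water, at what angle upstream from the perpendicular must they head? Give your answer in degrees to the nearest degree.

30°

To cancel the current, the upstream component of the swimmer's velocity must equal the flow: 1.6 sin θ = 0.8.
sin θ = 0.8 / 1.6 = 0.5000.
θ = arcsin(0.5000) = 30.000°.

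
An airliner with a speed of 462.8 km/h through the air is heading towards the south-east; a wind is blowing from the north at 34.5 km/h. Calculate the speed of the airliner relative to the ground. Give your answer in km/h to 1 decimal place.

Taking east as x and north as y: velocity relative to the air = (327.249, -327.249) km/h; the air relative to ground = (0.000, -34.500) km/h.
Velocity relative to ground = (327.249, -327.249) + (0.000, -34.500) = (327.249, -361.749) km/h.
Speed = |(327.249, -361.749)| = 487.806 km/h.

487.8 km/h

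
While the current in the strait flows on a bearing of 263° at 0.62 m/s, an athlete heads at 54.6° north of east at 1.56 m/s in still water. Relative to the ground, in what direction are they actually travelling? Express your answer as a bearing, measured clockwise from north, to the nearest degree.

014°

Taking east as x and north as y: velocity relative to the water = (0.904, 1.272) m/s; the water relative to ground = (-0.615, -0.076) m/s.
Velocity relative to ground = (0.904, 1.272) + (-0.615, -0.076) = (0.288, 1.196) m/s.
Bearing = atan2(0.29, 1.20) = 13.55° clockwise from north.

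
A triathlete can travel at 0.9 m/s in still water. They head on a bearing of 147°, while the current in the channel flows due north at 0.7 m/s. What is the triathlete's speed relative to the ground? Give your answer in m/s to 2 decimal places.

Taking east as x and north as y: velocity relative to the water = (0.490, -0.755) m/s; the water relative to ground = (0.000, 0.700) m/s.
Velocity relative to ground = (0.490, -0.755) + (0.000, 0.700) = (0.490, -0.055) m/s.
Speed = |(0.490, -0.055)| = 0.493 m/s.

0.49 m/s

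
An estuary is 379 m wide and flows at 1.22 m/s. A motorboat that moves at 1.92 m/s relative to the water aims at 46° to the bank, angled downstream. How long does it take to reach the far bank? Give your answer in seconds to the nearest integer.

274 s

The component of the motorboat's velocity perpendicular to the bank is 1.92 × sin 46° = 1.381 m/s.
The current is parallel to the bank, so it does not affect the crossing time.
Time = 379 / 1.381 = 274.413 s.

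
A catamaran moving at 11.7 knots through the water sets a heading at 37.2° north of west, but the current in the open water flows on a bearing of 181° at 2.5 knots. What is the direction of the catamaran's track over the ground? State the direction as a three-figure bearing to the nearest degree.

296°

Taking east as x and north as y: velocity relative to the water = (-9.319, 7.074) knots; the water relative to ground = (-0.044, -2.500) knots.
Velocity relative to ground = (-9.319, 7.074) + (-0.044, -2.500) = (-9.363, 4.574) knots.
Bearing = atan2(-9.36, 4.57) = 296.04° clockwise from north.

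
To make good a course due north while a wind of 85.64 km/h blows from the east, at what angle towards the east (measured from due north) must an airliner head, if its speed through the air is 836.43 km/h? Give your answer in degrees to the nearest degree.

The wind pushes perpendicular to the desired track; the heading must have a component into the wind equal to 85.64 km/h: 836.43 sin θ = 85.64.
sin θ = 0.1024, so θ = 5.877°.

6°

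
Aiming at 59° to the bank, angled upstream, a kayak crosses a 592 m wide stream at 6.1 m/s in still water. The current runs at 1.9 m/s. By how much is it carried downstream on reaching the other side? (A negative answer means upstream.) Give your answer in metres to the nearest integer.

-141 m

Perpendicular speed = 5.229 m/s; crossing time = 592 / 5.229 = 113.221 s.
Net downstream speed = -1.242 m/s.
Drift = -1.242 × 113.221 = -140.590 m (upstream).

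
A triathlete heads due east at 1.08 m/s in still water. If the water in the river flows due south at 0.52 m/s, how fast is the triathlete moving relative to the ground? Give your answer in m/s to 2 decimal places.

Taking east as x and north as y: velocity relative to the water = (1.080, 0.000) m/s; the water relative to ground = (0.000, -0.520) m/s.
Velocity relative to ground = (1.080, 0.000) + (0.000, -0.520) = (1.080, -0.520) m/s.
Speed = |(1.080, -0.520)| = 1.199 m/s.

1.20 m/s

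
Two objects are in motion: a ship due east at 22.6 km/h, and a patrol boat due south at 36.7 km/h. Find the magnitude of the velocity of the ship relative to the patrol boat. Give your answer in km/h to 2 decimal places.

Taking east as x and north as y: ship velocity = (22.600, 0.000) km/h; patrol boat velocity = (0.000, -36.700) km/h.
Velocity of ship relative to patrol boat = (22.600, 0.000) − (0.000, -36.700) = (22.600, 36.700) km/h.
Magnitude = |(22.600, 36.700)| = 43.100 km/h.

43.10 km/h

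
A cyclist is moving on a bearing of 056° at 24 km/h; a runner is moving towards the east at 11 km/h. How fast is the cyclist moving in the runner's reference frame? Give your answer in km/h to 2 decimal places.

Taking east as x and north as y: cyclist velocity = (19.897, 13.421) km/h; runner velocity = (11.000, 0.000) km/h.
Velocity of cyclist relative to runner = (19.897, 13.421) − (11.000, 0.000) = (8.897, 13.421) km/h.
Magnitude = |(8.897, 13.421)| = 16.102 km/h.

16.10 km/h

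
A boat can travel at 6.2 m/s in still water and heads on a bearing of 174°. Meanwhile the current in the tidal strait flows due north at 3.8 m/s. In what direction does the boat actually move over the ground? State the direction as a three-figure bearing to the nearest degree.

165°

Taking east as x and north as y: velocity relative to the water = (0.648, -6.166) m/s; the water relative to ground = (0.000, 3.800) m/s.
Velocity relative to ground = (0.648, -6.166) + (0.000, 3.800) = (0.648, -2.366) m/s.
Bearing = atan2(0.65, -2.37) = 164.68° clockwise from north.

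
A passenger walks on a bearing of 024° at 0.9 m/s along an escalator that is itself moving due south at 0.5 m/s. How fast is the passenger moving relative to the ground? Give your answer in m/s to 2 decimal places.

Taking east as x and north as y: escalator velocity = (0.000, -0.500) m/s; passenger velocity relative to escalator = (0.366, 0.822) m/s.
Velocity relative to ground = (0.000, -0.500) + (0.366, 0.822) = (0.366, 0.322) m/s.
Speed = |(0.366, 0.322)| = 0.488 m/s.

0.49 m/s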